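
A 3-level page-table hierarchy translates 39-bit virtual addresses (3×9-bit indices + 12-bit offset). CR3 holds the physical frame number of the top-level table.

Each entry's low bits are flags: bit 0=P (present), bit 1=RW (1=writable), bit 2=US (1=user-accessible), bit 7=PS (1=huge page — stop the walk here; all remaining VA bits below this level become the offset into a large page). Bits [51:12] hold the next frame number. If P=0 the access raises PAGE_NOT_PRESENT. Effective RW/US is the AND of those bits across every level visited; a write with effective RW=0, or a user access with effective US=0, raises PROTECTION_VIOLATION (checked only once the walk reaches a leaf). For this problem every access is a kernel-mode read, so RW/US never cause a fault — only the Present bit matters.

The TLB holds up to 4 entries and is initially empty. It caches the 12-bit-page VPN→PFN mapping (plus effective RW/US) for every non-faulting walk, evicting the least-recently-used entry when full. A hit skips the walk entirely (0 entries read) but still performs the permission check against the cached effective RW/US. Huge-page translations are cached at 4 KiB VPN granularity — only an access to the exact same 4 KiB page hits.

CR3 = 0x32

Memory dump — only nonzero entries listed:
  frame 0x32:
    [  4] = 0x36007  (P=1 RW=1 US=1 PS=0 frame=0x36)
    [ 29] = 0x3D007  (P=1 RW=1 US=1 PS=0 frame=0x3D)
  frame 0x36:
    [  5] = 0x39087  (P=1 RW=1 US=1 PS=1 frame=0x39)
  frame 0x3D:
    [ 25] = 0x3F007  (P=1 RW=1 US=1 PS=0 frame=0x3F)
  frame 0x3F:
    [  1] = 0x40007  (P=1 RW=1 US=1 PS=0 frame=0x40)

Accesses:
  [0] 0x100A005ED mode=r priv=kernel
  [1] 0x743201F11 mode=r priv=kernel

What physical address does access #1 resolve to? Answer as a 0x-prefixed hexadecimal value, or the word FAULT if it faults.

Per-access translation:
#0 VA=0x100A005ED (r,kernel):
  lvl0: tbl 0x32, slot 4 ⇒ 0x36007 (P1/RW1/US1/PS0)
  lvl1: tbl 0x36, slot 5 ⇒ 0x39087 (P1/RW1/US1/PS1)
  ✓ 0x395ED (huge @L1)  — 2 lookups
#1 VA=0x743201F11 (r,kernel):
  lvl0: tbl 0x32, slot 29 ⇒ 0x3D007 (P1/RW1/US1/PS0)
  lvl1: tbl 0x3D, slot 25 ⇒ 0x3F007 (P1/RW1/US1/PS0)
  lvl2: tbl 0x3F, slot 1 ⇒ 0x40007 (P1/RW1/US1/PS0)
  ✓ 0x40F11  — 3 lookups

Access #1 PA: 0x40F11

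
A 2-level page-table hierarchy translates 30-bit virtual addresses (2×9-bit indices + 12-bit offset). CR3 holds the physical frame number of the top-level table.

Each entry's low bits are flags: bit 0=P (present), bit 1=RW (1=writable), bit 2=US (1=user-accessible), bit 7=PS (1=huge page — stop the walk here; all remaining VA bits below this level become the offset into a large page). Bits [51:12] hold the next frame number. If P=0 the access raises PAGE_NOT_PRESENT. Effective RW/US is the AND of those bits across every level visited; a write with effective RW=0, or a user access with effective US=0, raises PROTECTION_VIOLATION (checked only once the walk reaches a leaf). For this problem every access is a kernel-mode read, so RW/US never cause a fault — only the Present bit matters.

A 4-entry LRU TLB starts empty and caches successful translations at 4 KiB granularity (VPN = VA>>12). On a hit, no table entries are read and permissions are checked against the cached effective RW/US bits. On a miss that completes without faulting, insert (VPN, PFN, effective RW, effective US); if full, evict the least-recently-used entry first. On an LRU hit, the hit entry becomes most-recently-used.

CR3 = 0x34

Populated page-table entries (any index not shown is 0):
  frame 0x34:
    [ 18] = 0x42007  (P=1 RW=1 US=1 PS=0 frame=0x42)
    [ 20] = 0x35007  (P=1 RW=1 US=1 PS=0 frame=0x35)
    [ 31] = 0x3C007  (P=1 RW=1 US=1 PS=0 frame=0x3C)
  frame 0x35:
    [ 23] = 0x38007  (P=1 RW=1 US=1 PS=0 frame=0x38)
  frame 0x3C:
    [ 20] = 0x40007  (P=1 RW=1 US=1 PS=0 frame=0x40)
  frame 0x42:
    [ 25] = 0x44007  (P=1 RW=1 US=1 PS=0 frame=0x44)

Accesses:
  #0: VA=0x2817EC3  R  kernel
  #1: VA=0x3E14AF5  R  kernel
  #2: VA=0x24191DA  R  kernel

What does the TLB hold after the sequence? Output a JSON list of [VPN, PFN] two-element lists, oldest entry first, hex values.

Walk each access:
#0 VA=0x2817EC3 (r,kernel):
  L0: frame=0x34 idx=20 entry=0x35007 [P=1 RW=1 US=1 PS=0]
  L1: frame=0x35 idx=23 entry=0x38007 [P=1 RW=1 US=1 PS=0]
  ⇒ phys 0x38EC3  [2 reads]
#1 VA=0x3E14AF5 (r,kernel):
  L0: frame=0x34 idx=31 entry=0x3C007 [P=1 RW=1 US=1 PS=0]
  L1: frame=0x3C idx=20 entry=0x40007 [P=1 RW=1 US=1 PS=0]
  ⇒ phys 0x40AF5  [2 reads]
#2 VA=0x24191DA (r,kernel):
  L0: frame=0x34 idx=18 entry=0x42007 [P=1 RW=1 US=1 PS=0]
  L1: frame=0x42 idx=25 entry=0x44007 [P=1 RW=1 US=1 PS=0]
  ⇒ phys 0x441DA  [2 reads]

TLB: [["0x2817", "0x38"], ["0x3E14", "0x40"], ["0x2419", "0x44"]]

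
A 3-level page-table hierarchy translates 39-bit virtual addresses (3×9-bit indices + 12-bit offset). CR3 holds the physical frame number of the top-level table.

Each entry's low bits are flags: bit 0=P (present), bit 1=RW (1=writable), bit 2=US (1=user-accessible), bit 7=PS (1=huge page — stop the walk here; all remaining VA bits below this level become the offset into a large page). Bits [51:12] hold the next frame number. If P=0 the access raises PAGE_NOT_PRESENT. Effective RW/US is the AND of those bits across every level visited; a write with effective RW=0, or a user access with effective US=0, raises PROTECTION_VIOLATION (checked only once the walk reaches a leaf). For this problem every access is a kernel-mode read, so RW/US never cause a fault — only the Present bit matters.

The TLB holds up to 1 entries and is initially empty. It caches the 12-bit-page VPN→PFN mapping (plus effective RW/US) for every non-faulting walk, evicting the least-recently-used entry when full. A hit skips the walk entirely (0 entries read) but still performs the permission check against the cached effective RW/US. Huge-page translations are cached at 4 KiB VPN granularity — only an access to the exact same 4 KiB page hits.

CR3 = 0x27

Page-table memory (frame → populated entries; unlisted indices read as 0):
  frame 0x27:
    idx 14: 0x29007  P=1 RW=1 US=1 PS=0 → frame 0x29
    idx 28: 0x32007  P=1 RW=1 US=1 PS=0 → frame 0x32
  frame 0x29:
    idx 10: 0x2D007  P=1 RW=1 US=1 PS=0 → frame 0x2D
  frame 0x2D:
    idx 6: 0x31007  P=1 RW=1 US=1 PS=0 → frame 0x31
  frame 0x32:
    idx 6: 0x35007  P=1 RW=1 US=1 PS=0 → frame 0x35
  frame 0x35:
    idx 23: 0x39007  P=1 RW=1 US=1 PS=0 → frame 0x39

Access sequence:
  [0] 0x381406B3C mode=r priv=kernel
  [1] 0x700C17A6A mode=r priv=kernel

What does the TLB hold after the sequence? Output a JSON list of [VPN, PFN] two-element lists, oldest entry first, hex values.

Per-access translation:
#0 VA=0x381406B3C (r,kernel):
  lvl0: tbl 0x27, slot 14 ⇒ 0x29007 (P1/RW1/US1/PS0)
  lvl1: tbl 0x29, slot 10 ⇒ 0x2D007 (P1/RW1/US1/PS0)
  lvl2: tbl 0x2D, slot 6 ⇒ 0x31007 (P1/RW1/US1/PS0)
  → PA=0x31B3C  (3 entries read)
#1 VA=0x700C17A6A (r,kernel):
  lvl0: tbl 0x27, slot 28 ⇒ 0x32007 (P1/RW1/US1/PS0)
  lvl1: tbl 0x32, slot 6 ⇒ 0x35007 (P1/RW1/US1/PS0)
  lvl2: tbl 0x35, slot 23 ⇒ 0x39007 (P1/RW1/US1/PS0)
  → PA=0x39A6A  (3 entries read)

TLB: [["0x700C17", "0x39"]]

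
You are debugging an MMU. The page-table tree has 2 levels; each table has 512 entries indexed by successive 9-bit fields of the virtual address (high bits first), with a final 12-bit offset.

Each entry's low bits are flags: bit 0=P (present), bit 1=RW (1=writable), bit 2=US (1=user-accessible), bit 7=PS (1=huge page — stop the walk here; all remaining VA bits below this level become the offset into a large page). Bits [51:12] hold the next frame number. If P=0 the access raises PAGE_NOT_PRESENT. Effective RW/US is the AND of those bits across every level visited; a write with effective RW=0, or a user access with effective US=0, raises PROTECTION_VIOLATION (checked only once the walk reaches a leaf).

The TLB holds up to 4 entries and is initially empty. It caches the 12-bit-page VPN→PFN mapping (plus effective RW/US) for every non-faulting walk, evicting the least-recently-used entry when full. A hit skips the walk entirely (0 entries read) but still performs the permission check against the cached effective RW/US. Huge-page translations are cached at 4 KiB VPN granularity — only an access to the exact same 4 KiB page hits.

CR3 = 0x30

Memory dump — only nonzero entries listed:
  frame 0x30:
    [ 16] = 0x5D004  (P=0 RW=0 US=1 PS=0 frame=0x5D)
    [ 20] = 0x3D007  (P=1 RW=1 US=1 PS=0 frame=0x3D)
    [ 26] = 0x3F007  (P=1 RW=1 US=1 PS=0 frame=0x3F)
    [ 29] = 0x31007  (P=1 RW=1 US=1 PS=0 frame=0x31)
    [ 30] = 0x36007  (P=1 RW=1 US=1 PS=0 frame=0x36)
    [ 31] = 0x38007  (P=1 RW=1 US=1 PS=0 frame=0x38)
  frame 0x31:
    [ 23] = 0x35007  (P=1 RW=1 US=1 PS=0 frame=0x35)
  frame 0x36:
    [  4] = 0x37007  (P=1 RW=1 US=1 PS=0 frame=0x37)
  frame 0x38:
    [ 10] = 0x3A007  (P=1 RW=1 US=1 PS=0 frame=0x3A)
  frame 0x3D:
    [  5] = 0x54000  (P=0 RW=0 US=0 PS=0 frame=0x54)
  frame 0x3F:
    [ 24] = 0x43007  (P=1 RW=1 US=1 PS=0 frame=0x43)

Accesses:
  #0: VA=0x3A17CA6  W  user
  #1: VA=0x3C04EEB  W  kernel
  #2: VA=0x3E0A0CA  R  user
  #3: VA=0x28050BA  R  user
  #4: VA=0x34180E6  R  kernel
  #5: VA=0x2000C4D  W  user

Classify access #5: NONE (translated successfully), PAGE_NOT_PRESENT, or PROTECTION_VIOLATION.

Trace:
#0 VA=0x3A17CA6 (w,user):
  L0: frame=0x30 idx=29 entry=0x31007 [P=1 RW=1 US=1 PS=0]
  L1: frame=0x31 idx=23 entry=0x35007 [P=1 RW=1 US=1 PS=0]
  ⇒ phys 0x35CA6  [2 reads]
#1 VA=0x3C04EEB (w,kernel):
  L0: frame=0x30 idx=30 entry=0x36007 [P=1 RW=1 US=1 PS=0]
  L1: frame=0x36 idx=4 entry=0x37007 [P=1 RW=1 US=1 PS=0]
  ⇒ phys 0x37EEB  [2 reads]
#2 VA=0x3E0A0CA (r,user):
  L0: frame=0x30 idx=31 entry=0x38007 [P=1 RW=1 US=1 PS=0]
  L1: frame=0x38 idx=10 entry=0x3A007 [P=1 RW=1 US=1 PS=0]
  ⇒ phys 0x3A0CA  [2 reads]
#3 VA=0x28050BA (r,user):
  L0: frame=0x30 idx=20 entry=0x3D007 [P=1 RW=1 US=1 PS=0]
  L1: frame=0x3D idx=5 entry=0x54000 [P=0 RW=0 US=0 PS=0]
  → PAGE_NOT_PRESENT  (2 entries read)
#4 VA=0x34180E6 (r,kernel):
  L0: frame=0x30 idx=26 entry=0x3F007 [P=1 RW=1 US=1 PS=0]
  L1: frame=0x3F idx=24 entry=0x43007 [P=1 RW=1 US=1 PS=0]
  ⇒ phys 0x430E6  [2 reads]
#5 VA=0x2000C4D (w,user):
  L0: frame=0x30 idx=16 entry=0x5D004 [P=0 RW=0 US=1 PS=0]
  → PAGE_NOT_PRESENT  (1 entries read)

Access #5 fault: PAGE_NOT_PRESENT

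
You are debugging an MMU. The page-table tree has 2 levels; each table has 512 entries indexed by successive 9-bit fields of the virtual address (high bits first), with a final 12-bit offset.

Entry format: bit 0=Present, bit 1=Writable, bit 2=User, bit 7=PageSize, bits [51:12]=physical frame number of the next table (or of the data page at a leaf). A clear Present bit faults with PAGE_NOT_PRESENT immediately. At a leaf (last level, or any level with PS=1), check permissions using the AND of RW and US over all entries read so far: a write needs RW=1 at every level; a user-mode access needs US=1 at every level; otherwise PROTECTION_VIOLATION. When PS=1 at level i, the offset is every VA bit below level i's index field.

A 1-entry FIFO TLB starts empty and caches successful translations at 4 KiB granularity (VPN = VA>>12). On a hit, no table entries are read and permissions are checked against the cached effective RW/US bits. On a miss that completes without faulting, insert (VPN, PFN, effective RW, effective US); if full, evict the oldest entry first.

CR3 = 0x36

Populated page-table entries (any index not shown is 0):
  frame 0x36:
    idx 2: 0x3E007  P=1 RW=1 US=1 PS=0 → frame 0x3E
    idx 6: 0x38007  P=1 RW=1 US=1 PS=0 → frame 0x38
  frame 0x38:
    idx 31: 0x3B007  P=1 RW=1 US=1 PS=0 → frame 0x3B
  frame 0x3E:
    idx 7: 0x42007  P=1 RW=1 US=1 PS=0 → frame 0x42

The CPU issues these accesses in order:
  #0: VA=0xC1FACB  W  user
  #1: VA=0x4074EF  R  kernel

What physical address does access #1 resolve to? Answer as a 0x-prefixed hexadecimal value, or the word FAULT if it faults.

Trace:
#0 VA=0xC1FACB (w,user):
  L0 @0x36[6] → 0x38007  P=1,RW=1,US=1,PS=0
  L1 @0x38[31] → 0x3B007  P=1,RW=1,US=1,PS=0
  ✓ 0x3BACB  — 2 lookups
#1 VA=0x4074EF (r,kernel):
  L0 @0x36[2] → 0x3E007  P=1,RW=1,US=1,PS=0
  L1 @0x3E[7] → 0x42007  P=1,RW=1,US=1,PS=0
  ✓ 0x424EF  — 2 lookups

Access #1 PA: 0x424EF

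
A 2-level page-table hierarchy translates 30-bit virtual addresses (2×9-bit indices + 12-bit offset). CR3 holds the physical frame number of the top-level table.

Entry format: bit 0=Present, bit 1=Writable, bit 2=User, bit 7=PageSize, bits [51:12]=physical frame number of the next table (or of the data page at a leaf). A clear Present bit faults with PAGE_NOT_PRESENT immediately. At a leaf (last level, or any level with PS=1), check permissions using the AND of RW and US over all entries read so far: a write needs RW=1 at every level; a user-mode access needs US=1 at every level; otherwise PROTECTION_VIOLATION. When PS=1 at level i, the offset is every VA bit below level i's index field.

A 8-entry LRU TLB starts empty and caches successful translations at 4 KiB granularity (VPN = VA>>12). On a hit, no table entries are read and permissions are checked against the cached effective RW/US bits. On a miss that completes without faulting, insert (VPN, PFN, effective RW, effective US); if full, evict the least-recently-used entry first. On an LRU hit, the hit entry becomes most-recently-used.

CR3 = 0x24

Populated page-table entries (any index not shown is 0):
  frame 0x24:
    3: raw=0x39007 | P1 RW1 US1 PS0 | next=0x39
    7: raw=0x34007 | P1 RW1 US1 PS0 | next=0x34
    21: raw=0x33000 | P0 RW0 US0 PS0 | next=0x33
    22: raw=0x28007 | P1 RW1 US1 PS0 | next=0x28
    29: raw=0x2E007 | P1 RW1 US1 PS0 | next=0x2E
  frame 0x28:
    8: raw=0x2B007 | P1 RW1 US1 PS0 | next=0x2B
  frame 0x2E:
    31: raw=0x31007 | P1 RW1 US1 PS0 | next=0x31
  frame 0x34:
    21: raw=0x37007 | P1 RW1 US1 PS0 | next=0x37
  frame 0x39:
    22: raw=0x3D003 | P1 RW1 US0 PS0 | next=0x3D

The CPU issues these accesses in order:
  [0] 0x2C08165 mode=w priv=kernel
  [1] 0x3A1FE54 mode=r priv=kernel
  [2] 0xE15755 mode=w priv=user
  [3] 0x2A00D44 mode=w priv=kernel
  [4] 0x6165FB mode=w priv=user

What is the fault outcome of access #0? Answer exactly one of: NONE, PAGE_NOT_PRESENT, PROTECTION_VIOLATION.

Per-access translation:
#0 VA=0x2C08165 (w,kernel):
  [0] read 0x24 idx=22: raw=0x28007 flags P=1 W=1 U=1 S=0
  [1] read 0x28 idx=8: raw=0x2B007 flags P=1 W=1 U=1 S=0
  → PA=0x2B165  (2 entries read)
#1 VA=0x3A1FE54 (r,kernel):
  [0] read 0x24 idx=29: raw=0x2E007 flags P=1 W=1 U=1 S=0
  [1] read 0x2E idx=31: raw=0x31007 flags P=1 W=1 U=1 S=0
  → PA=0x31E54  (2 entries read)
#2 VA=0xE15755 (w,user):
  [0] read 0x24 idx=7: raw=0x34007 flags P=1 W=1 U=1 S=0
  [1] read 0x34 idx=21: raw=0x37007 flags P=1 W=1 U=1 S=0
  → PA=0x37755  (2 entries read)
#3 VA=0x2A00D44 (w,kernel):
  [0] read 0x24 idx=21: raw=0x33000 flags P=0 W=0 U=0 S=0
  ✗ PAGE_NOT_PRESENT  [1 reads]
#4 VA=0x6165FB (w,user):
  [0] read 0x24 idx=3: raw=0x39007 flags P=1 W=1 U=1 S=0
  [1] read 0x39 idx=22: raw=0x3D003 flags P=1 W=1 U=0 S=0
  ✗ PROTECTION_VIOLATION  [2 reads]

Access #0 fault: NONE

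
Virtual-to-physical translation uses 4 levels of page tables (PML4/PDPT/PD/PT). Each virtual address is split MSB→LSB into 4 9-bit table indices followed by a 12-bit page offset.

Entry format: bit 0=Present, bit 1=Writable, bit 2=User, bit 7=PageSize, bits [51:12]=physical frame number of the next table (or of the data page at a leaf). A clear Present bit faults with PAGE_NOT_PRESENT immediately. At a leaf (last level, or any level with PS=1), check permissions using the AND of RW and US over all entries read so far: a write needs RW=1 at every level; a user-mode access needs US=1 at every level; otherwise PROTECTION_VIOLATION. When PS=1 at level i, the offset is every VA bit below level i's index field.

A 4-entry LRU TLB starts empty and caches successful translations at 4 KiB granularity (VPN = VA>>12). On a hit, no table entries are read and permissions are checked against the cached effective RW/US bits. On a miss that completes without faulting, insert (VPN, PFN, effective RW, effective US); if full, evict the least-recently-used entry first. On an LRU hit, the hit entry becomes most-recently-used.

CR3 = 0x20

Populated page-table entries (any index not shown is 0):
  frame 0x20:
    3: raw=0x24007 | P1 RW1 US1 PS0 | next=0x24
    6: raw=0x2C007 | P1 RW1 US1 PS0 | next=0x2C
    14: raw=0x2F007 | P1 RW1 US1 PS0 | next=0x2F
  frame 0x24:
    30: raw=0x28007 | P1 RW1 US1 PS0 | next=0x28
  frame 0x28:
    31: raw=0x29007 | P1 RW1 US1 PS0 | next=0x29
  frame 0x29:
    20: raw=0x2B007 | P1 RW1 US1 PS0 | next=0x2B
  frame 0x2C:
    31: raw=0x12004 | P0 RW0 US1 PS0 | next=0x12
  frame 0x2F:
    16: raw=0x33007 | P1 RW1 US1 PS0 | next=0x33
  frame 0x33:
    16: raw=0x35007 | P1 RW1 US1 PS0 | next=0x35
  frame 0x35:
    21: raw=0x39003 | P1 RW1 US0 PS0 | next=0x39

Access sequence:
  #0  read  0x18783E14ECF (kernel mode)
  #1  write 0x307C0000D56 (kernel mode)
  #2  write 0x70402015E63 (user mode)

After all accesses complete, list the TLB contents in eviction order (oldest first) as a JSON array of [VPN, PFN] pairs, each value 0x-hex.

Walk each access:
#0 VA=0x18783E14ECF (r,kernel):
  L0: frame=0x20 idx=3 entry=0x24007 [P=1 RW=1 US=1 PS=0]
  L1: frame=0x24 idx=30 entry=0x28007 [P=1 RW=1 US=1 PS=0]
  L2: frame=0x28 idx=31 entry=0x29007 [P=1 RW=1 US=1 PS=0]
  L3: frame=0x29 idx=20 entry=0x2B007 [P=1 RW=1 US=1 PS=0]
  ✓ 0x2BECF  — 4 lookups
#1 VA=0x307C0000D56 (w,kernel):
  L0: frame=0x20 idx=6 entry=0x2C007 [P=1 RW=1 US=1 PS=0]
  L1: frame=0x2C idx=31 entry=0x12004 [P=0 RW=0 US=1 PS=0]
  → PAGE_NOT_PRESENT  (2 entries read)
#2 VA=0x70402015E63 (w,user):
  L0: frame=0x20 idx=14 entry=0x2F007 [P=1 RW=1 US=1 PS=0]
  L1: frame=0x2F idx=16 entry=0x33007 [P=1 RW=1 US=1 PS=0]
  L2: frame=0x33 idx=16 entry=0x35007 [P=1 RW=1 US=1 PS=0]
  L3: frame=0x35 idx=21 entry=0x39003 [P=1 RW=1 US=0 PS=0]
  → PROTECTION_VIOLATION  (4 entries read)

TLB: [["0x18783E14", "0x2B"]]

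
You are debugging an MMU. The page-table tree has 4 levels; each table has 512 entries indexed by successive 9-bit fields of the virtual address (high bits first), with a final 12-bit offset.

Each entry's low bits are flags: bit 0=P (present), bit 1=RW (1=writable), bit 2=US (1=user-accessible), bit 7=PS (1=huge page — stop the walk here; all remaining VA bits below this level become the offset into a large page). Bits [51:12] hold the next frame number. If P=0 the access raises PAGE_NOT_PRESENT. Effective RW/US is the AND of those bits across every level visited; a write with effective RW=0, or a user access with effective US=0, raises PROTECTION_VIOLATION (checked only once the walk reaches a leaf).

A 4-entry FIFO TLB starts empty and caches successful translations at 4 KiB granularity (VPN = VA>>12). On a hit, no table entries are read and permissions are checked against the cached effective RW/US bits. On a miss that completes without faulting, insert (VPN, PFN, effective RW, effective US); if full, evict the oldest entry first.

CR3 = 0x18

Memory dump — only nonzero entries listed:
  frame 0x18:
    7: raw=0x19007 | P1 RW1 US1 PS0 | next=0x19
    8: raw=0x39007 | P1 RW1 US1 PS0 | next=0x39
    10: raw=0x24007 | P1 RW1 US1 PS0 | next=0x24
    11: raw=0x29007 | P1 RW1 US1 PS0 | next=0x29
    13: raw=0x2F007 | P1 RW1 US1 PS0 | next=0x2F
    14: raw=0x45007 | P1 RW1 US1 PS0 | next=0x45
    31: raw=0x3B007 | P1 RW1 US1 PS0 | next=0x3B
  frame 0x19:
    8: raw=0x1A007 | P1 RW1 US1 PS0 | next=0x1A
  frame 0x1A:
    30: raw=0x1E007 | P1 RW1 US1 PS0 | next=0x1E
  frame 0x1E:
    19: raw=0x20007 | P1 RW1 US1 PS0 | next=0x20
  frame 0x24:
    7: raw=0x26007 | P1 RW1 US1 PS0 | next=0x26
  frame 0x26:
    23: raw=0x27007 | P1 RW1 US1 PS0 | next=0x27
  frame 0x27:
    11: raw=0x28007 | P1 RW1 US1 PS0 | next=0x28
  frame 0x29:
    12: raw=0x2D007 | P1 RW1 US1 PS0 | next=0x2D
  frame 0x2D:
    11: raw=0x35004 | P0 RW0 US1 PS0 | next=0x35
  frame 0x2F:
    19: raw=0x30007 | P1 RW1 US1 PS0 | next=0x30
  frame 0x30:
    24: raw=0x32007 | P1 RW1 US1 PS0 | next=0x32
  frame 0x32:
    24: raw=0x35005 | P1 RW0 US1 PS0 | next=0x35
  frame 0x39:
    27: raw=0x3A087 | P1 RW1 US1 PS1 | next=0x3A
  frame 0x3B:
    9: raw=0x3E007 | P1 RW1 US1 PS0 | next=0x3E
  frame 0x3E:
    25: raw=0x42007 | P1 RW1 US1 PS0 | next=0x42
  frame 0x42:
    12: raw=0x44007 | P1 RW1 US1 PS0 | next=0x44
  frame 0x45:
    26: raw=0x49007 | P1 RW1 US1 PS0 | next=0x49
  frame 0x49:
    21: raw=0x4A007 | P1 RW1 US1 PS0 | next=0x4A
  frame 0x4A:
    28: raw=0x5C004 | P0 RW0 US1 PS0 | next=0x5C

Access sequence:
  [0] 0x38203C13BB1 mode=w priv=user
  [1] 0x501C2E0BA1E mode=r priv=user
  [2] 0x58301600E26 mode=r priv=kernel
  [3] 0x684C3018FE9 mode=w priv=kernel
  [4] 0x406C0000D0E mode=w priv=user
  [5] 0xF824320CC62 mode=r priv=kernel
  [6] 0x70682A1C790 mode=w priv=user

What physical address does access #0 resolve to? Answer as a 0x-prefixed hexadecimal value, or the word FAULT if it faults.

Per-access translation:
#0 VA=0x38203C13BB1 (w,user):
  [0] read 0x18 idx=7: raw=0x19007 flags P=1 W=1 U=1 S=0
  [1] read 0x19 idx=8: raw=0x1A007 flags P=1 W=1 U=1 S=0
  [2] read 0x1A idx=30: raw=0x1E007 flags P=1 W=1 U=1 S=0
  [3] read 0x1E idx=19: raw=0x20007 flags P=1 W=1 U=1 S=0
  ✓ 0x20BB1  — 4 lookups
#1 VA=0x501C2E0BA1E (r,user):
  [0] read 0x18 idx=10: raw=0x24007 flags P=1 W=1 U=1 S=0
  [1] read 0x24 idx=7: raw=0x26007 flags P=1 W=1 U=1 S=0
  [2] read 0x26 idx=23: raw=0x27007 flags P=1 W=1 U=1 S=0
  [3] read 0x27 idx=11: raw=0x28007 flags P=1 W=1 U=1 S=0
  ✓ 0x28A1E  — 4 lookups
#2 VA=0x58301600E26 (r,kernel):
  [0] read 0x18 idx=11: raw=0x29007 flags P=1 W=1 U=1 S=0
  [1] read 0x29 idx=12: raw=0x2D007 flags P=1 W=1 U=1 S=0
  [2] read 0x2D idx=11: raw=0x35004 flags P=0 W=0 U=1 S=0
  ⇒ fault: PAGE_NOT_PRESENT  — 3 lookups
#3 VA=0x684C3018FE9 (w,kernel):
  [0] read 0x18 idx=13: raw=0x2F007 flags P=1 W=1 U=1 S=0
  [1] read 0x2F idx=19: raw=0x30007 flags P=1 W=1 U=1 S=0
  [2] read 0x30 idx=24: raw=0x32007 flags P=1 W=1 U=1 S=0
  [3] read 0x32 idx=24: raw=0x35005 flags P=1 W=0 U=1 S=0
  ⇒ fault: PROTECTION_VIOLATION  — 4 lookups
#4 VA=0x406C0000D0E (w,user):
  [0] read 0x18 idx=8: raw=0x39007 flags P=1 W=1 U=1 S=0
  [1] read 0x39 idx=27: raw=0x3A087 flags P=1 W=1 U=1 S=1
  ✓ 0x3AD0E (huge @L1)  — 2 lookups
#5 VA=0xF824320CC62 (r,kernel):
  [0] read 0x18 idx=31: raw=0x3B007 flags P=1 W=1 U=1 S=0
  [1] read 0x3B idx=9: raw=0x3E007 flags P=1 W=1 U=1 S=0
  [2] read 0x3E idx=25: raw=0x42007 flags P=1 W=1 U=1 S=0
  [3] read 0x42 idx=12: raw=0x44007 flags P=1 W=1 U=1 S=0
  ✓ 0x44C62  — 4 lookups
#6 VA=0x70682A1C790 (w,user):
  [0] read 0x18 idx=14: raw=0x45007 flags P=1 W=1 U=1 S=0
  [1] read 0x45 idx=26: raw=0x49007 flags P=1 W=1 U=1 S=0
  [2] read 0x49 idx=21: raw=0x4A007 flags P=1 W=1 U=1 S=0
  [3] read 0x4A idx=28: raw=0x5C004 flags P=0 W=0 U=1 S=0
  ⇒ fault: PAGE_NOT_PRESENT  — 4 lookups

Access #0 PA: 0x20BB1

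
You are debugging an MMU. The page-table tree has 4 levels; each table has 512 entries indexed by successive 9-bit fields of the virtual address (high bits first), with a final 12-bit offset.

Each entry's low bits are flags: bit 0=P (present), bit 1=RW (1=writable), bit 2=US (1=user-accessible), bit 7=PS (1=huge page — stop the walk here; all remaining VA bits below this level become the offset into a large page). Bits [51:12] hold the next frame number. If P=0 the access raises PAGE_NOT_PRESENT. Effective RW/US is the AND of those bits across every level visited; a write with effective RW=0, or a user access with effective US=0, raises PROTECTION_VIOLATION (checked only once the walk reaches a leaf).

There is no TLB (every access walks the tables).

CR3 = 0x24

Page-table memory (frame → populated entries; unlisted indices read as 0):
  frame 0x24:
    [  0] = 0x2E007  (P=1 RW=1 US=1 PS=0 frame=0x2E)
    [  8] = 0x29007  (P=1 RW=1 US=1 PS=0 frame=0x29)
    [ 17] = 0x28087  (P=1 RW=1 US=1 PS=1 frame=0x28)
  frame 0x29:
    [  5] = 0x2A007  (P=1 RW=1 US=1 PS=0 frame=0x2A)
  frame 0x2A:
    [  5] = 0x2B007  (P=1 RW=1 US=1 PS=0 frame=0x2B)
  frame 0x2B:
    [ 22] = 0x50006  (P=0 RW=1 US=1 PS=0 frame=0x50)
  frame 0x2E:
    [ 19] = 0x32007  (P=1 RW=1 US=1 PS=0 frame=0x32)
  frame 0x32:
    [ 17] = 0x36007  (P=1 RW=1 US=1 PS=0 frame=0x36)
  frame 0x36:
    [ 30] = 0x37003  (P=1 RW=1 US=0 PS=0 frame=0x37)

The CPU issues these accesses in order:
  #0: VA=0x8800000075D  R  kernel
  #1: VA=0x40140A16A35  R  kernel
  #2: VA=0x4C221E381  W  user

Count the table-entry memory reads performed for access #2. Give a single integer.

Walk each access:
#0 VA=0x8800000075D (r,kernel):
  [0] read 0x24 idx=17: raw=0x28087 flags P=1 W=1 U=1 S=1
  ⇒ phys 0x2875D (huge @L0)  [1 reads]
#1 VA=0x40140A16A35 (r,kernel):
  [0] read 0x24 idx=8: raw=0x29007 flags P=1 W=1 U=1 S=0
  [1] read 0x29 idx=5: raw=0x2A007 flags P=1 W=1 U=1 S=0
  [2] read 0x2A idx=5: raw=0x2B007 flags P=1 W=1 U=1 S=0
  [3] read 0x2B idx=22: raw=0x50006 flags P=0 W=1 U=1 S=0
  → PAGE_NOT_PRESENT  (4 entries read)
#2 VA=0x4C221E381 (w,user):
  [0] read 0x24 idx=0: raw=0x2E007 flags P=1 W=1 U=1 S=0
  [1] read 0x2E idx=19: raw=0x32007 flags P=1 W=1 U=1 S=0
  [2] read 0x32 idx=17: raw=0x36007 flags P=1 W=1 U=1 S=0
  [3] read 0x36 idx=30: raw=0x37003 flags P=1 W=1 U=0 S=0
  → PROTECTION_VIOLATION  (4 entries read)

Entries read for #2: 4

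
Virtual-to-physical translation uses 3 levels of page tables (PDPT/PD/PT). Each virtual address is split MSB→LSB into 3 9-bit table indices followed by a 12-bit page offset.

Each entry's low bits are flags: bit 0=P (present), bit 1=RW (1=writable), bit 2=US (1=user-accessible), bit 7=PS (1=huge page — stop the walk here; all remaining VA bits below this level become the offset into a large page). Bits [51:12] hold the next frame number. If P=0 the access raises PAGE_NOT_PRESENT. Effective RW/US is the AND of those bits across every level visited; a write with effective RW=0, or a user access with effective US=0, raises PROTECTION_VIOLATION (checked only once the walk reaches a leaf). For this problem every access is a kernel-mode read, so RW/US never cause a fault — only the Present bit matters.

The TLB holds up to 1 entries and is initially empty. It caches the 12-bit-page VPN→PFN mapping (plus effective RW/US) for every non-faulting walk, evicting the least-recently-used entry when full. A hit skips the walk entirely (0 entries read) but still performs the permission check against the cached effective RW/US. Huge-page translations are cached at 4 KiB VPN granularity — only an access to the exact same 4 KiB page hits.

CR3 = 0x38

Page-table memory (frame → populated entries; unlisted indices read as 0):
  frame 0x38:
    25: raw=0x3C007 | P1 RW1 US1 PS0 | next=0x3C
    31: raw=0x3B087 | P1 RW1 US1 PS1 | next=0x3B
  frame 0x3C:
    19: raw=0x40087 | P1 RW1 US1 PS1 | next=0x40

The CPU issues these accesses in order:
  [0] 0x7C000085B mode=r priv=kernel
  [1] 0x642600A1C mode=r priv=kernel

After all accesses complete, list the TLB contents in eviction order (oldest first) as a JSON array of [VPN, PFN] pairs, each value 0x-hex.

Walk each access:
#0 VA=0x7C000085B (r,kernel):
  lvl0: tbl 0x38, slot 31 ⇒ 0x3B087 (P1/RW1/US1/PS1)
  → PA=0x3B85B (huge @L0)  (1 entries read)
#1 VA=0x642600A1C (r,kernel):
  lvl0: tbl 0x38, slot 25 ⇒ 0x3C007 (P1/RW1/US1/PS0)
  lvl1: tbl 0x3C, slot 19 ⇒ 0x40087 (P1/RW1/US1/PS1)
  → PA=0x40A1C (huge @L1)  (2 entries read)

TLB: [["0x642600", "0x40"]]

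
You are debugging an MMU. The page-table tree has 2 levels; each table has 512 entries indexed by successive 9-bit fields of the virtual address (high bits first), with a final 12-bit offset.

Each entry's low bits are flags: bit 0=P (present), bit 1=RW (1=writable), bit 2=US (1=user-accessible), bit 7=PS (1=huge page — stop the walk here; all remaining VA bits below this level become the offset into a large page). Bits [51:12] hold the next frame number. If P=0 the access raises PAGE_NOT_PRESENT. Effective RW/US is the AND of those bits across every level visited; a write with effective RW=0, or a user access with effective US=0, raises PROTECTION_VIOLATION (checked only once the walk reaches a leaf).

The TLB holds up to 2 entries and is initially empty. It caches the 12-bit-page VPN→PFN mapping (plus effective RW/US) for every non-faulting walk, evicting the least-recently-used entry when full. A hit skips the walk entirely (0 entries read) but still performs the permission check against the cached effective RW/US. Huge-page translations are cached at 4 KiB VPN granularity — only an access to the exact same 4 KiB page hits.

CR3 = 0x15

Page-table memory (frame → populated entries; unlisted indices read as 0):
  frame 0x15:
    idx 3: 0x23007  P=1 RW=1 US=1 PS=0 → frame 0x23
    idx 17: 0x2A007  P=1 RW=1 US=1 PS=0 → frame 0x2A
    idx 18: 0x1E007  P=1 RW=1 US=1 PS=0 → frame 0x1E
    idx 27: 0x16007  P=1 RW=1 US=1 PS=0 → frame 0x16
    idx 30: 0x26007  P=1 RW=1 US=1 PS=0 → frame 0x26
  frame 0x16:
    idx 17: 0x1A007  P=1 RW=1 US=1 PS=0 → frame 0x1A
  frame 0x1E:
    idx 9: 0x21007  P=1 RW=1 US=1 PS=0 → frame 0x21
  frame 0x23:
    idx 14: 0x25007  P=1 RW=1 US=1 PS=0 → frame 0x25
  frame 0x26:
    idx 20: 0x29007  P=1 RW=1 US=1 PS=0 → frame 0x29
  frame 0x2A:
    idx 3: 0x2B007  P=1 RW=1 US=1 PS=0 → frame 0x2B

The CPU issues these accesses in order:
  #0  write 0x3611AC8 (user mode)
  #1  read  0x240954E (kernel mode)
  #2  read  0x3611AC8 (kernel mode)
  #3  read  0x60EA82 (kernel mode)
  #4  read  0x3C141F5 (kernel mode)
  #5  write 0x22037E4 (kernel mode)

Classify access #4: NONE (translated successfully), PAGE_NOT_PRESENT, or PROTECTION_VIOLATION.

Trace:
#0 VA=0x3611AC8 (w,user):
  [0] read 0x15 idx=27: raw=0x16007 flags P=1 W=1 U=1 S=0
  [1] read 0x16 idx=17: raw=0x1A007 flags P=1 W=1 U=1 S=0
  ✓ 0x1AAC8  — 2 lookups
#1 VA=0x240954E (r,kernel):
  [0] read 0x15 idx=18: raw=0x1E007 flags P=1 W=1 U=1 S=0
  [1] read 0x1E idx=9: raw=0x21007 flags P=1 W=1 U=1 S=0
  ✓ 0x2154E  — 2 lookups
#2 VA=0x3611AC8 (r,kernel):
  TLB hit vpn=0x3611 → PA=0x1AAC8
#3 VA=0x60EA82 (r,kernel):
  [0] read 0x15 idx=3: raw=0x23007 flags P=1 W=1 U=1 S=0
  [1] read 0x23 idx=14: raw=0x25007 flags P=1 W=1 U=1 S=0
  ✓ 0x25A82  — 2 lookups
#4 VA=0x3C141F5 (r,kernel):
  [0] read 0x15 idx=30: raw=0x26007 flags P=1 W=1 U=1 S=0
  [1] read 0x26 idx=20: raw=0x29007 flags P=1 W=1 U=1 S=0
  ✓ 0x291F5  — 2 lookups
#5 VA=0x22037E4 (w,kernel):
  [0] read 0x15 idx=17: raw=0x2A007 flags P=1 W=1 U=1 S=0
  [1] read 0x2A idx=3: raw=0x2B007 flags P=1 W=1 U=1 S=0
  ✓ 0x2B7E4  — 2 lookups

Access #4 fault: NONE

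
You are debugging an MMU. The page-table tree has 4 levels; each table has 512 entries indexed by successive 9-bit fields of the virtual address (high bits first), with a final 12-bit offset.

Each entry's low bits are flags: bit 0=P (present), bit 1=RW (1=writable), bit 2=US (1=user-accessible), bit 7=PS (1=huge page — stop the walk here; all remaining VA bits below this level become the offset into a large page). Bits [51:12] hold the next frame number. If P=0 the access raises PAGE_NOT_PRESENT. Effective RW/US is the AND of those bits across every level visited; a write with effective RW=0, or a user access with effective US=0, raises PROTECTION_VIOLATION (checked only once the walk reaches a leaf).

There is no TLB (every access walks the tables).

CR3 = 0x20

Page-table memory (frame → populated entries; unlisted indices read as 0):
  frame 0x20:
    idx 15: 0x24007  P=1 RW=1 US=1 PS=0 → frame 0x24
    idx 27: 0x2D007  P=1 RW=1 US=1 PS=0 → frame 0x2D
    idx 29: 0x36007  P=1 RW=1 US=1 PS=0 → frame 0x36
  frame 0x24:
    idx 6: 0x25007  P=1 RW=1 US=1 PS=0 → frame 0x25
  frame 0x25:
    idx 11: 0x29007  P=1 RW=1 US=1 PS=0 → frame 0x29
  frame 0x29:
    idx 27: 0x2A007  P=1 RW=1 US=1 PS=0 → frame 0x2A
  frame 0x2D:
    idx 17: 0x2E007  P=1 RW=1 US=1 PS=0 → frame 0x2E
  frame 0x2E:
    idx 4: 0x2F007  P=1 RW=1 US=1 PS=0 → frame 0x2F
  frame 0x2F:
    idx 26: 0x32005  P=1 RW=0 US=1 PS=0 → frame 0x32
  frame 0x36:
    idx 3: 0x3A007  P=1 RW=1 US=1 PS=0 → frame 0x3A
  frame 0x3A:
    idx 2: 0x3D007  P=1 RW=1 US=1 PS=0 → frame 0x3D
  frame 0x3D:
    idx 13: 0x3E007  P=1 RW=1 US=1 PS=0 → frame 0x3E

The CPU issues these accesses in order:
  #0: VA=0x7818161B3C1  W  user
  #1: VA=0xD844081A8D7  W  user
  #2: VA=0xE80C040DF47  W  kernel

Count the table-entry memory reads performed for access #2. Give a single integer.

Walk each access:
#0 VA=0x7818161B3C1 (w,user):
  lvl0: tbl 0x20, slot 15 ⇒ 0x24007 (P1/RW1/US1/PS0)
  lvl1: tbl 0x24, slot 6 ⇒ 0x25007 (P1/RW1/US1/PS0)
  lvl2: tbl 0x25, slot 11 ⇒ 0x29007 (P1/RW1/US1/PS0)
  lvl3: tbl 0x29, slot 27 ⇒ 0x2A007 (P1/RW1/US1/PS0)
  → PA=0x2A3C1  (4 entries read)
#1 VA=0xD844081A8D7 (w,user):
  lvl0: tbl 0x20, slot 27 ⇒ 0x2D007 (P1/RW1/US1/PS0)
  lvl1: tbl 0x2D, slot 17 ⇒ 0x2E007 (P1/RW1/US1/PS0)
  lvl2: tbl 0x2E, slot 4 ⇒ 0x2F007 (P1/RW1/US1/PS0)
  lvl3: tbl 0x2F, slot 26 ⇒ 0x32005 (P1/RW0/US1/PS0)
  → PROTECTION_VIOLATION  (4 entries read)
#2 VA=0xE80C040DF47 (w,kernel):
  lvl0: tbl 0x20, slot 29 ⇒ 0x36007 (P1/RW1/US1/PS0)
  lvl1: tbl 0x36, slot 3 ⇒ 0x3A007 (P1/RW1/US1/PS0)
  lvl2: tbl 0x3A, slot 2 ⇒ 0x3D007 (P1/RW1/US1/PS0)
  lvl3: tbl 0x3D, slot 13 ⇒ 0x3E007 (P1/RW1/US1/PS0)
  → PA=0x3EF47  (4 entries read)

Entries read for #2: 4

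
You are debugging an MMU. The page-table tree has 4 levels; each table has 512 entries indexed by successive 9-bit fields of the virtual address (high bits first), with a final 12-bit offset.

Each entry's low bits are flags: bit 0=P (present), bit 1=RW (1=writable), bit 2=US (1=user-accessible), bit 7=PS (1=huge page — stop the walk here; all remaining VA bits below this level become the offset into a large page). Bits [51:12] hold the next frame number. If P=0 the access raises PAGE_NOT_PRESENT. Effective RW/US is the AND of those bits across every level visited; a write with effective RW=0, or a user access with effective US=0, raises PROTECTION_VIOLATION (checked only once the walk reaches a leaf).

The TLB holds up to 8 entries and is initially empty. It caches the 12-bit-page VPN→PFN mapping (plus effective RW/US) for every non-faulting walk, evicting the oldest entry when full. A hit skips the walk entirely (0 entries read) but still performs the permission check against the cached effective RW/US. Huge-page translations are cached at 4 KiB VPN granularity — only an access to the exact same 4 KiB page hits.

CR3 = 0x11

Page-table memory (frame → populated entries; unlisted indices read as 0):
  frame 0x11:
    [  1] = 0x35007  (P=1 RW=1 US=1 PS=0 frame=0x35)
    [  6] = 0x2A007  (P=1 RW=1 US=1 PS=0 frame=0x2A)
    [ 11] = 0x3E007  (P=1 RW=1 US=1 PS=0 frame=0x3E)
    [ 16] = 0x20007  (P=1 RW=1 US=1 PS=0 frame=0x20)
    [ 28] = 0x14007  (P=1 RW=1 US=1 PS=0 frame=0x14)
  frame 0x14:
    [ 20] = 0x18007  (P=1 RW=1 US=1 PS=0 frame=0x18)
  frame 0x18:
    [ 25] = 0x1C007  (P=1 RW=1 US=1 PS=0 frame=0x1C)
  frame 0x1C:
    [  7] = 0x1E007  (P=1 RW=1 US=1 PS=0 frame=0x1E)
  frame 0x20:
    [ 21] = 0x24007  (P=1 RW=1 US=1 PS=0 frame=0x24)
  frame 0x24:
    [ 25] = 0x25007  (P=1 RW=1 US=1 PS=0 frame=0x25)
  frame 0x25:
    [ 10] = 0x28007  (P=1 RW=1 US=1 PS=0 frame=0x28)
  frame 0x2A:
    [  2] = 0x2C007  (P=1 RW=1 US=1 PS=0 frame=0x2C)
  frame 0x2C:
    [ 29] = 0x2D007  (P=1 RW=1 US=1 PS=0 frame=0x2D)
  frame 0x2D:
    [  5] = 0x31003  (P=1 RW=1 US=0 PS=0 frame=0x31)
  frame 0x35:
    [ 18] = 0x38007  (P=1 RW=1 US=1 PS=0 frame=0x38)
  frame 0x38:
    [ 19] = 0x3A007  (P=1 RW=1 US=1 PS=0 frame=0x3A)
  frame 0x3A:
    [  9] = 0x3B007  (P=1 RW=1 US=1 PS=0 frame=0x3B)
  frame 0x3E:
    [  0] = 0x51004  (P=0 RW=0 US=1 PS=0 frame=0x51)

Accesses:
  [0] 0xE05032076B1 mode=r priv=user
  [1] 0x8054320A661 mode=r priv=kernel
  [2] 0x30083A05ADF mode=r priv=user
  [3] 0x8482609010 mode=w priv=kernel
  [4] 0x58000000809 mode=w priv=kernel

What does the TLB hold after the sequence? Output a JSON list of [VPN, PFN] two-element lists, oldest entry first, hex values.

Trace:
#0 VA=0xE05032076B1 (r,user):
  lvl0: tbl 0x11, slot 28 ⇒ 0x14007 (P1/RW1/US1/PS0)
  lvl1: tbl 0x14, slot 20 ⇒ 0x18007 (P1/RW1/US1/PS0)
  lvl2: tbl 0x18, slot 25 ⇒ 0x1C007 (P1/RW1/US1/PS0)
  lvl3: tbl 0x1C, slot 7 ⇒ 0x1E007 (P1/RW1/US1/PS0)
  ✓ 0x1E6B1  — 4 lookups
#1 VA=0x8054320A661 (r,kernel):
  lvl0: tbl 0x11, slot 16 ⇒ 0x20007 (P1/RW1/US1/PS0)
  lvl1: tbl 0x20, slot 21 ⇒ 0x24007 (P1/RW1/US1/PS0)
  lvl2: tbl 0x24, slot 25 ⇒ 0x25007 (P1/RW1/US1/PS0)
  lvl3: tbl 0x25, slot 10 ⇒ 0x28007 (P1/RW1/US1/PS0)
  ✓ 0x28661  — 4 lookups
#2 VA=0x30083A05ADF (r,user):
  lvl0: tbl 0x11, slot 6 ⇒ 0x2A007 (P1/RW1/US1/PS0)
  lvl1: tbl 0x2A, slot 2 ⇒ 0x2C007 (P1/RW1/US1/PS0)
  lvl2: tbl 0x2C, slot 29 ⇒ 0x2D007 (P1/RW1/US1/PS0)
  lvl3: tbl 0x2D, slot 5 ⇒ 0x31003 (P1/RW1/US0/PS0)
  ⇒ fault: PROTECTION_VIOLATION  — 4 lookups
#3 VA=0x8482609010 (w,kernel):
  lvl0: tbl 0x11, slot 1 ⇒ 0x35007 (P1/RW1/US1/PS0)
  lvl1: tbl 0x35, slot 18 ⇒ 0x38007 (P1/RW1/US1/PS0)
  lvl2: tbl 0x38, slot 19 ⇒ 0x3A007 (P1/RW1/US1/PS0)
  lvl3: tbl 0x3A, slot 9 ⇒ 0x3B007 (P1/RW1/US1/PS0)
  ✓ 0x3B010  — 4 lookups
#4 VA=0x58000000809 (w,kernel):
  lvl0: tbl 0x11, slot 11 ⇒ 0x3E007 (P1/RW1/US1/PS0)
  lvl1: tbl 0x3E, slot 0 ⇒ 0x51004 (P0/RW0/US1/PS0)
  ⇒ fault: PAGE_NOT_PRESENT  — 2 lookups

TLB: [["0xE0503207", "0x1E"], ["0x8054320A", "0x28"], ["0x8482609", "0x3B"]]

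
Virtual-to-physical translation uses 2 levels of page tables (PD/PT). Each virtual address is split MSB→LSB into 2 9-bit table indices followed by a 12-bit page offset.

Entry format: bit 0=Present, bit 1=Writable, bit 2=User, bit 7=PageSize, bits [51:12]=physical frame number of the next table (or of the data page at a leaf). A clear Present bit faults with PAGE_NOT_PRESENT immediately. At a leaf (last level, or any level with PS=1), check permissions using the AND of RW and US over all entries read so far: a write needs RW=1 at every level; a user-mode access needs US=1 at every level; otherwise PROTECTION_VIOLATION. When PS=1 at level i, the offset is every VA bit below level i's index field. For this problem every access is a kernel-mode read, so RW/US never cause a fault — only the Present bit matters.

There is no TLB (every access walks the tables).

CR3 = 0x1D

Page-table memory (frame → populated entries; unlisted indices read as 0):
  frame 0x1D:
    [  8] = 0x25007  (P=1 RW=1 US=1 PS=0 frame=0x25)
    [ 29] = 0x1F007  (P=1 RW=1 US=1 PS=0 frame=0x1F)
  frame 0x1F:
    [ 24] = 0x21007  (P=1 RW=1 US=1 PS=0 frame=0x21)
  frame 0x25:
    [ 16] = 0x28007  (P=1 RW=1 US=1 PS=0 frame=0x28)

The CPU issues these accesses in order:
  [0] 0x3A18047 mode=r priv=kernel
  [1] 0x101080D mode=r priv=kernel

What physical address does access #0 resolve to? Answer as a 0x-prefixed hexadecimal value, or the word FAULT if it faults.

Per-access translation:
#0 VA=0x3A18047 (r,kernel):
  [0] read 0x1D idx=29: raw=0x1F007 flags P=1 W=1 U=1 S=0
  [1] read 0x1F idx=24: raw=0x21007 flags P=1 W=1 U=1 S=0
  ⇒ phys 0x21047  [2 reads]
#1 VA=0x101080D (r,kernel):
  [0] read 0x1D idx=8: raw=0x25007 flags P=1 W=1 U=1 S=0
  [1] read 0x25 idx=16: raw=0x28007 flags P=1 W=1 U=1 S=0
  ⇒ phys 0x2880D  [2 reads]

Access #0 PA: 0x21047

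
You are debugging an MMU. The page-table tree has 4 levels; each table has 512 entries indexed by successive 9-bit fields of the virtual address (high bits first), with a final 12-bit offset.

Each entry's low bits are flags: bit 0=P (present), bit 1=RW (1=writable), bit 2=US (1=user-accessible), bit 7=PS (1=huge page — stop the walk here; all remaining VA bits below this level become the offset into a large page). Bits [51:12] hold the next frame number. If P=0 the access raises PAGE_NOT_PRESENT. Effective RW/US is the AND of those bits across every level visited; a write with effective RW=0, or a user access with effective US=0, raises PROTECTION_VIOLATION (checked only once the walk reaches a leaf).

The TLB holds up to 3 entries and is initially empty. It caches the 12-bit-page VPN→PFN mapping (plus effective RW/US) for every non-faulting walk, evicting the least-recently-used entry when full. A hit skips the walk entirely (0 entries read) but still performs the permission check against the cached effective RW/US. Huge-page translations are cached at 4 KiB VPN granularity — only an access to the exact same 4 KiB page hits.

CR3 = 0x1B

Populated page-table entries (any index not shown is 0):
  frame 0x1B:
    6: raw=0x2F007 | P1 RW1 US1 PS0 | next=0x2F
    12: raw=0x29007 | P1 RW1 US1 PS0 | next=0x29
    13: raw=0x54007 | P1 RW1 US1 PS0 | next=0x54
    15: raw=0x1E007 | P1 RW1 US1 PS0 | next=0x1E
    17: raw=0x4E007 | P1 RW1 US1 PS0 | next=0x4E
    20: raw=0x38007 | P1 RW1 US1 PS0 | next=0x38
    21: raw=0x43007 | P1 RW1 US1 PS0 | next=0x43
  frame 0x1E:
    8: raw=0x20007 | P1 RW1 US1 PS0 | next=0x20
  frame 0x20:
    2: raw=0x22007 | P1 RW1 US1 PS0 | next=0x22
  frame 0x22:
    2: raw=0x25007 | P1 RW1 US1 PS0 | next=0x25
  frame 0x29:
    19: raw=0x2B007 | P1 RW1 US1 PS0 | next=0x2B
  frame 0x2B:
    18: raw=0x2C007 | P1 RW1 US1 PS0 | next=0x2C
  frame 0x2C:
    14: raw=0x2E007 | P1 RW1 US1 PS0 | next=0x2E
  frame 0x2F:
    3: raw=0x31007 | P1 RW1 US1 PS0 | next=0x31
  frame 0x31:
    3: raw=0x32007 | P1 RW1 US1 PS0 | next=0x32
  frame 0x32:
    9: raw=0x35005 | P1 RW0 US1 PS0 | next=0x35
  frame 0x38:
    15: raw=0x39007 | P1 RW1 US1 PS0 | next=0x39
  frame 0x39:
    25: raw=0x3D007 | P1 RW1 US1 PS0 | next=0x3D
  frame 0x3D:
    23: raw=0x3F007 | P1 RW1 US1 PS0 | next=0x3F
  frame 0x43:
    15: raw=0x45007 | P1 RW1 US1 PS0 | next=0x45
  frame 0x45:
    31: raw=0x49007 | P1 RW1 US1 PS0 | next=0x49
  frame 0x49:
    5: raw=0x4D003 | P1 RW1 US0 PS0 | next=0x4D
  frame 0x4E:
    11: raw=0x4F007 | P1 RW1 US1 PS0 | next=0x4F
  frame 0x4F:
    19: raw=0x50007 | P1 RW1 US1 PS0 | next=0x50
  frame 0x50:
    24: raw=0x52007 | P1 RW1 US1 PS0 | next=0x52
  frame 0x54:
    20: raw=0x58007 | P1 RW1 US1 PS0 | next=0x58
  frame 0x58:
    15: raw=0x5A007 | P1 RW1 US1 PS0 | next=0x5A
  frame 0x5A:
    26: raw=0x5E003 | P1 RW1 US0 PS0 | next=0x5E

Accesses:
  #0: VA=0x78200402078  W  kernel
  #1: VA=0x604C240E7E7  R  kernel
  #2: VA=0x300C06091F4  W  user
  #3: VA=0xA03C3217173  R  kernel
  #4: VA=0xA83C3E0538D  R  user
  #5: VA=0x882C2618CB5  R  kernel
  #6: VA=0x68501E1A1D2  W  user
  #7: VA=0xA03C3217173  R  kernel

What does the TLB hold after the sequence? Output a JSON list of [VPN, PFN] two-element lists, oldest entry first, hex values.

Trace:
#0 VA=0x78200402078 (w,kernel):
  [0] read 0x1B idx=15: raw=0x1E007 flags P=1 W=1 U=1 S=0
  [1] read 0x1E idx=8: raw=0x20007 flags P=1 W=1 U=1 S=0
  [2] read 0x20 idx=2: raw=0x22007 flags P=1 W=1 U=1 S=0
  [3] read 0x22 idx=2: raw=0x25007 flags P=1 W=1 U=1 S=0
  ✓ 0x25078  — 4 lookups
#1 VA=0x604C240E7E7 (r,kernel):
  [0] read 0x1B idx=12: raw=0x29007 flags P=1 W=1 U=1 S=0
  [1] read 0x29 idx=19: raw=0x2B007 flags P=1 W=1 U=1 S=0
  [2] read 0x2B idx=18: raw=0x2C007 flags P=1 W=1 U=1 S=0
  [3] read 0x2C idx=14: raw=0x2E007 flags P=1 W=1 U=1 S=0
  ✓ 0x2E7E7  — 4 lookups
#2 VA=0x300C06091F4 (w,user):
  [0] read 0x1B idx=6: raw=0x2F007 flags P=1 W=1 U=1 S=0
  [1] read 0x2F idx=3: raw=0x31007 flags P=1 W=1 U=1 S=0
  [2] read 0x31 idx=3: raw=0x32007 flags P=1 W=1 U=1 S=0
  [3] read 0x32 idx=9: raw=0x35005 flags P=1 W=0 U=1 S=0
  ✗ PROTECTION_VIOLATION  [4 reads]
#3 VA=0xA03C3217173 (r,kernel):
  [0] read 0x1B idx=20: raw=0x38007 flags P=1 W=1 U=1 S=0
  [1] read 0x38 idx=15: raw=0x39007 flags P=1 W=1 U=1 S=0
  [2] read 0x39 idx=25: raw=0x3D007 flags P=1 W=1 U=1 S=0
  [3] read 0x3D idx=23: raw=0x3F007 flags P=1 W=1 U=1 S=0
  ✓ 0x3F173  — 4 lookups
#4 VA=0xA83C3E0538D (r,user):
  [0] read 0x1B idx=21: raw=0x43007 flags P=1 W=1 U=1 S=0
  [1] read 0x43 idx=15: raw=0x45007 flags P=1 W=1 U=1 S=0
  [2] read 0x45 idx=31: raw=0x49007 flags P=1 W=1 U=1 S=0
  [3] read 0x49 idx=5: raw=0x4D003 flags P=1 W=1 U=0 S=0
  ✗ PROTECTION_VIOLATION  [4 reads]
#5 VA=0x882C2618CB5 (r,kernel):
  [0] read 0x1B idx=17: raw=0x4E007 flags P=1 W=1 U=1 S=0
  [1] read 0x4E idx=11: raw=0x4F007 flags P=1 W=1 U=1 S=0
  [2] read 0x4F idx=19: raw=0x50007 flags P=1 W=1 U=1 S=0
  [3] read 0x50 idx=24: raw=0x52007 flags P=1 W=1 U=1 S=0
  ✓ 0x52CB5  — 4 lookups
#6 VA=0x68501E1A1D2 (w,user):
  [0] read 0x1B idx=13: raw=0x54007 flags P=1 W=1 U=1 S=0
  [1] read 0x54 idx=20: raw=0x58007 flags P=1 W=1 U=1 S=0
  [2] read 0x58 idx=15: raw=0x5A007 flags P=1 W=1 U=1 S=0
  [3] read 0x5A idx=26: raw=0x5E003 flags P=1 W=1 U=0 S=0
  ✗ PROTECTION_VIOLATION  [4 reads]
#7 VA=0xA03C3217173 (r,kernel):
  TLB hit vpn=0xA03C3217 → PA=0x3F173

TLB: [["0x604C240E", "0x2E"], ["0x882C2618", "0x52"], ["0xA03C3217", "0x3F"]]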